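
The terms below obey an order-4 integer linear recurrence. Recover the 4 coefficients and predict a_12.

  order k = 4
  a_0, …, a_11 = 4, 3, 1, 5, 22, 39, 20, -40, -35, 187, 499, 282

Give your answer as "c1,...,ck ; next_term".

  a_4 = 2·5 + -3·1 + 1·3 + 3·4 = 22
  a_5 = 2·22 + -3·5 + 1·1 + 3·3 = 39
  a_6 = 2·39 + -3·22 + 1·5 + 3·1 = 20
  a_7 = 2·20 + -3·39 + 1·22 + 3·5 = -40
  a_8 = 2·-40 + -3·20 + 1·39 + 3·22 = -35
  a_9 = 2·-35 + -3·-40 + 1·20 + 3·39 = 187
  a_10 = 2·187 + -3·-35 + 1·-40 + 3·20 = 499
  a_11 = 2·499 + -3·187 + 1·-35 + 3·-40 = 282
  a_12 = 2·282 + -3·499 + 1·187 + 3·-35 = -851

2,-3,1,3 ; -851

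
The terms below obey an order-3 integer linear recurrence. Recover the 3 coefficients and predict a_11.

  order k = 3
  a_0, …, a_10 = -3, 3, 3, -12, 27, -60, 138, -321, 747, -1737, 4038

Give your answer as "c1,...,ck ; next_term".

  a_3 = -3·3 + -2·3 + -1·-3 = -12
  a_4 = -3·-12 + -2·3 + -1·3 = 27
  a_5 = -3·27 + -2·-12 + -1·3 = -60
  a_6 = -3·-60 + -2·27 + -1·-12 = 138
  a_7 = -3·138 + -2·-60 + -1·27 = -321
  a_8 = -3·-321 + -2·138 + -1·-60 = 747
  a_9 = -3·747 + -2·-321 + -1·138 = -1737
  a_10 = -3·-1737 + -2·747 + -1·-321 = 4038
  a_11 = -3·4038 + -2·-1737 + -1·747 = -9387

-3,-2,-1 ; -9387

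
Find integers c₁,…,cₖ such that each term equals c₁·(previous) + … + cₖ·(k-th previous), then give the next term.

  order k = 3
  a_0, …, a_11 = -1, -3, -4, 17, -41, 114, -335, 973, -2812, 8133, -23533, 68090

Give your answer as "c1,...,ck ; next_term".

-3,-1,-2 ; -197003

  a_3 = -3·-4 + -1·-3 + -2·-1 = 17
  a_4 = -3·17 + -1·-4 + -2·-3 = -41
  a_5 = -3·-41 + -1·17 + -2·-4 = 114
  a_6 = -3·114 + -1·-41 + -2·17 = -335
  a_7 = -3·-335 + -1·114 + -2·-41 = 973
  a_8 = -3·973 + -1·-335 + -2·114 = -2812
  a_9 = -3·-2812 + -1·973 + -2·-335 = 8133
  a_10 = -3·8133 + -1·-2812 + -2·973 = -23533
  a_11 = -3·-23533 + -1·8133 + -2·-2812 = 68090
  a_12 = -3·68090 + -1·-23533 + -2·8133 = -197003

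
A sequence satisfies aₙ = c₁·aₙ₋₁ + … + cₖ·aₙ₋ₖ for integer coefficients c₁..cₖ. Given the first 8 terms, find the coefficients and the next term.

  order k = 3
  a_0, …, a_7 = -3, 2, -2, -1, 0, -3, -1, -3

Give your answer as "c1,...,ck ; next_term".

0,1,1 ; -4

  a_3 = 0·-2 + 1·2 + 1·-3 = -1
  a_4 = 0·-1 + 1·-2 + 1·2 = 0
  a_5 = 0·0 + 1·-1 + 1·-2 = -3
  a_6 = 0·-3 + 1·0 + 1·-1 = -1
  a_7 = 0·-1 + 1·-3 + 1·0 = -3
  a_8 = 0·-3 + 1·-1 + 1·-3 = -4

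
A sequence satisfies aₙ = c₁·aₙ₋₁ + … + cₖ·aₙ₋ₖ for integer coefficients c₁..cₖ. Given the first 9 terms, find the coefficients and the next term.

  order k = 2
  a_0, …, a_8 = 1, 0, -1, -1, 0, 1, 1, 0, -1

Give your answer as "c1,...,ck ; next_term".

1,-1 ; -1

  a_2 = 1·0 + -1·1 = -1
  a_3 = 1·-1 + -1·0 = -1
  a_4 = 1·-1 + -1·-1 = 0
  a_5 = 1·0 + -1·-1 = 1
  a_6 = 1·1 + -1·0 = 1
  a_7 = 1·1 + -1·1 = 0
  a_8 = 1·0 + -1·1 = -1
  a_9 = 1·-1 + -1·0 = -1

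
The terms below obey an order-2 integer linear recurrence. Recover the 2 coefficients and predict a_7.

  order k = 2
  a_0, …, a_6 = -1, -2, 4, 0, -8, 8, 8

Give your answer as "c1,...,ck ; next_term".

  a_2 = -1·-2 + -2·-1 = 4
  a_3 = -1·4 + -2·-2 = 0
  a_4 = -1·0 + -2·4 = -8
  a_5 = -1·-8 + -2·0 = 8
  a_6 = -1·8 + -2·-8 = 8
  a_7 = -1·8 + -2·8 = -24

-1,-2 ; -24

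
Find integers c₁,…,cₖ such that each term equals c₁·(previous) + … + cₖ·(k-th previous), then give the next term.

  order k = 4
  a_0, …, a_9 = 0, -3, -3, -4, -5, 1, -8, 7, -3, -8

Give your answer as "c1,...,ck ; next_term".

  a_4 = -1·-4 + 1·-3 + 2·-3 + -2·0 = -5
  a_5 = -1·-5 + 1·-4 + 2·-3 + -2·-3 = 1
  a_6 = -1·1 + 1·-5 + 2·-4 + -2·-3 = -8
  a_7 = -1·-8 + 1·1 + 2·-5 + -2·-4 = 7
  a_8 = -1·7 + 1·-8 + 2·1 + -2·-5 = -3
  a_9 = -1·-3 + 1·7 + 2·-8 + -2·1 = -8
  a_10 = -1·-8 + 1·-3 + 2·7 + -2·-8 = 35

-1,1,2,-2 ; 35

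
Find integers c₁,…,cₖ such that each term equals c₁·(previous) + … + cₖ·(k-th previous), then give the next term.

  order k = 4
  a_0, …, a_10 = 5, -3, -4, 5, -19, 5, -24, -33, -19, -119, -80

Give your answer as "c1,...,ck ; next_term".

  a_4 = 0·5 + 2·-4 + 2·-3 + -1·5 = -19
  a_5 = 0·-19 + 2·5 + 2·-4 + -1·-3 = 5
  a_6 = 0·5 + 2·-19 + 2·5 + -1·-4 = -24
  a_7 = 0·-24 + 2·5 + 2·-19 + -1·5 = -33
  a_8 = 0·-33 + 2·-24 + 2·5 + -1·-19 = -19
  a_9 = 0·-19 + 2·-33 + 2·-24 + -1·5 = -119
  a_10 = 0·-119 + 2·-19 + 2·-33 + -1·-24 = -80
  a_11 = 0·-80 + 2·-119 + 2·-19 + -1·-33 = -243

0,2,2,-1 ; -243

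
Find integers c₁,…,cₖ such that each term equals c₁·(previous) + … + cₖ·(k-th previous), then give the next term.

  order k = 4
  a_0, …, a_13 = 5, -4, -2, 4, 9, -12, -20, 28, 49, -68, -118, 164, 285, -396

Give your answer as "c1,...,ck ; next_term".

  a_4 = 0·4 + -2·-2 + 0·-4 + 1·5 = 9
  a_5 = 0·9 + -2·4 + 0·-2 + 1·-4 = -12
  a_6 = 0·-12 + -2·9 + 0·4 + 1·-2 = -20
  a_7 = 0·-20 + -2·-12 + 0·9 + 1·4 = 28
  a_8 = 0·28 + -2·-20 + 0·-12 + 1·9 = 49
  a_9 = 0·49 + -2·28 + 0·-20 + 1·-12 = -68
  a_10 = 0·-68 + -2·49 + 0·28 + 1·-20 = -118
  a_11 = 0·-118 + -2·-68 + 0·49 + 1·28 = 164
  a_12 = 0·164 + -2·-118 + 0·-68 + 1·49 = 285
  a_13 = 0·285 + -2·164 + 0·-118 + 1·-68 = -396
  a_14 = 0·-396 + -2·285 + 0·164 + 1·-118 = -688

0,-2,0,1 ; -688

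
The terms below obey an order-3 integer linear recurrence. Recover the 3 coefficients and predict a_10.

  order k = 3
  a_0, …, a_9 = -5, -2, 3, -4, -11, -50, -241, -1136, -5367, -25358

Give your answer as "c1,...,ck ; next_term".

  a_3 = 4·3 + 3·-2 + 2·-5 = -4
  a_4 = 4·-4 + 3·3 + 2·-2 = -11
  a_5 = 4·-11 + 3·-4 + 2·3 = -50
  a_6 = 4·-50 + 3·-11 + 2·-4 = -241
  a_7 = 4·-241 + 3·-50 + 2·-11 = -1136
  a_8 = 4·-1136 + 3·-241 + 2·-50 = -5367
  a_9 = 4·-5367 + 3·-1136 + 2·-241 = -25358
  a_10 = 4·-25358 + 3·-5367 + 2·-1136 = -119805

4,3,2 ; -119805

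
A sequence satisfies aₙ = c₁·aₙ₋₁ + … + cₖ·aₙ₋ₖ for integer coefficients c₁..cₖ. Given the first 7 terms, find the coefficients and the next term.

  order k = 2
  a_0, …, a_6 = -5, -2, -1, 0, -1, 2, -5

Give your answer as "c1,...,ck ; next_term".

-2,1 ; 12

  a_2 = -2·-2 + 1·-5 = -1
  a_3 = -2·-1 + 1·-2 = 0
  a_4 = -2·0 + 1·-1 = -1
  a_5 = -2·-1 + 1·0 = 2
  a_6 = -2·2 + 1·-1 = -5
  a_7 = -2·-5 + 1·2 = 12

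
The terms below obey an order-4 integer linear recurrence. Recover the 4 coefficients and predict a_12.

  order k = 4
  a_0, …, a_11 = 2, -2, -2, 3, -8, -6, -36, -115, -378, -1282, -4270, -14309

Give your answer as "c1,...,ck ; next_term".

2,4,2,-1 ; -47884

  a_4 = 2·3 + 4·-2 + 2·-2 + -1·2 = -8
  a_5 = 2·-8 + 4·3 + 2·-2 + -1·-2 = -6
  a_6 = 2·-6 + 4·-8 + 2·3 + -1·-2 = -36
  a_7 = 2·-36 + 4·-6 + 2·-8 + -1·3 = -115
  a_8 = 2·-115 + 4·-36 + 2·-6 + -1·-8 = -378
  a_9 = 2·-378 + 4·-115 + 2·-36 + -1·-6 = -1282
  a_10 = 2·-1282 + 4·-378 + 2·-115 + -1·-36 = -4270
  a_11 = 2·-4270 + 4·-1282 + 2·-378 + -1·-115 = -14309
  a_12 = 2·-14309 + 4·-4270 + 2·-1282 + -1·-378 = -47884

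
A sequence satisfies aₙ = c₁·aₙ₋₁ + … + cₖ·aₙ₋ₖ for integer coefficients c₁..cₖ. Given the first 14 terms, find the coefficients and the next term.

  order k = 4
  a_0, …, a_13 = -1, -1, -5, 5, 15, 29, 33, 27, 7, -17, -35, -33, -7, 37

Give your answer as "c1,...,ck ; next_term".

2,-1,-1,1 ; 79

  a_4 = 2·5 + -1·-5 + -1·-1 + 1·-1 = 15
  a_5 = 2·15 + -1·5 + -1·-5 + 1·-1 = 29
  a_6 = 2·29 + -1·15 + -1·5 + 1·-5 = 33
  a_7 = 2·33 + -1·29 + -1·15 + 1·5 = 27
  a_8 = 2·27 + -1·33 + -1·29 + 1·15 = 7
  a_9 = 2·7 + -1·27 + -1·33 + 1·29 = -17
  a_10 = 2·-17 + -1·7 + -1·27 + 1·33 = -35
  a_11 = 2·-35 + -1·-17 + -1·7 + 1·27 = -33
  a_12 = 2·-33 + -1·-35 + -1·-17 + 1·7 = -7
  a_13 = 2·-7 + -1·-33 + -1·-35 + 1·-17 = 37
  a_14 = 2·37 + -1·-7 + -1·-33 + 1·-35 = 79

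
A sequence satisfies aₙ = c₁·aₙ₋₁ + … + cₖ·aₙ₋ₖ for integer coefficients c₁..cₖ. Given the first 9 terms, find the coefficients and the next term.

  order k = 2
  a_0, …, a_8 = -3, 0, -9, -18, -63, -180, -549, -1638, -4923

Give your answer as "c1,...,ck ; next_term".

2,3 ; -14760

  a_2 = 2·0 + 3·-3 = -9
  a_3 = 2·-9 + 3·0 = -18
  a_4 = 2·-18 + 3·-9 = -63
  a_5 = 2·-63 + 3·-18 = -180
  a_6 = 2·-180 + 3·-63 = -549
  a_7 = 2·-549 + 3·-180 = -1638
  a_8 = 2·-1638 + 3·-549 = -4923
  a_9 = 2·-4923 + 3·-1638 = -14760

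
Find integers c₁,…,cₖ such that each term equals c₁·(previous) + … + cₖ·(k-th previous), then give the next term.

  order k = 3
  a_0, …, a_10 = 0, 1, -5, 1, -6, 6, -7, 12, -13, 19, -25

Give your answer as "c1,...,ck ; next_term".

  a_3 = 0·-5 + 1·1 + -1·0 = 1
  a_4 = 0·1 + 1·-5 + -1·1 = -6
  a_5 = 0·-6 + 1·1 + -1·-5 = 6
  a_6 = 0·6 + 1·-6 + -1·1 = -7
  a_7 = 0·-7 + 1·6 + -1·-6 = 12
  a_8 = 0·12 + 1·-7 + -1·6 = -13
  a_9 = 0·-13 + 1·12 + -1·-7 = 19
  a_10 = 0·19 + 1·-13 + -1·12 = -25
  a_11 = 0·-25 + 1·19 + -1·-13 = 32

0,1,-1 ; 32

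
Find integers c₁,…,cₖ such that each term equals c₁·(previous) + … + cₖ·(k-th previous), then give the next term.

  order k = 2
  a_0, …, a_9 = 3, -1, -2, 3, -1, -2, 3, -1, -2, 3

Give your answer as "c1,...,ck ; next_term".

-1,-1 ; -1

  a_2 = -1·-1 + -1·3 = -2
  a_3 = -1·-2 + -1·-1 = 3
  a_4 = -1·3 + -1·-2 = -1
  a_5 = -1·-1 + -1·3 = -2
  a_6 = -1·-2 + -1·-1 = 3
  a_7 = -1·3 + -1·-2 = -1
  a_8 = -1·-1 + -1·3 = -2
  a_9 = -1·-2 + -1·-1 = 3
  a_10 = -1·3 + -1·-2 = -1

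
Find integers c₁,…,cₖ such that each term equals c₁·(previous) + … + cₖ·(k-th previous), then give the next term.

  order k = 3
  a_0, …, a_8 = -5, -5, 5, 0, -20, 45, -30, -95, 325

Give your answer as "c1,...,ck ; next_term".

-2,-3,1 ; -395

  a_3 = -2·5 + -3·-5 + 1·-5 = 0
  a_4 = -2·0 + -3·5 + 1·-5 = -20
  a_5 = -2·-20 + -3·0 + 1·5 = 45
  a_6 = -2·45 + -3·-20 + 1·0 = -30
  a_7 = -2·-30 + -3·45 + 1·-20 = -95
  a_8 = -2·-95 + -3·-30 + 1·45 = 325
  a_9 = -2·325 + -3·-95 + 1·-30 = -395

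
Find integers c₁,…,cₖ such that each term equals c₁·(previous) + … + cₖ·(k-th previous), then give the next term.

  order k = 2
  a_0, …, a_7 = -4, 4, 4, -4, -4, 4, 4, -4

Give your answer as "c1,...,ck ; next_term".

  a_2 = 0·4 + -1·-4 = 4
  a_3 = 0·4 + -1·4 = -4
  a_4 = 0·-4 + -1·4 = -4
  a_5 = 0·-4 + -1·-4 = 4
  a_6 = 0·4 + -1·-4 = 4
  a_7 = 0·4 + -1·4 = -4
  a_8 = 0·-4 + -1·4 = -4

0,-1 ; -4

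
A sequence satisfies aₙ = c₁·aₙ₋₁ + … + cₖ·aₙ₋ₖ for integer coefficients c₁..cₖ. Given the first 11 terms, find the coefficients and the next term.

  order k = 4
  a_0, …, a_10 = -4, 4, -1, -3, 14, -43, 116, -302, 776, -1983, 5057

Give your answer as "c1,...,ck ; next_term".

  a_4 = -3·-3 + -1·-1 + 0·4 + -1·-4 = 14
  a_5 = -3·14 + -1·-3 + 0·-1 + -1·4 = -43
  a_6 = -3·-43 + -1·14 + 0·-3 + -1·-1 = 116
  a_7 = -3·116 + -1·-43 + 0·14 + -1·-3 = -302
  a_8 = -3·-302 + -1·116 + 0·-43 + -1·14 = 776
  a_9 = -3·776 + -1·-302 + 0·116 + -1·-43 = -1983
  a_10 = -3·-1983 + -1·776 + 0·-302 + -1·116 = 5057
  a_11 = -3·5057 + -1·-1983 + 0·776 + -1·-302 = -12886

-3,-1,0,-1 ; -12886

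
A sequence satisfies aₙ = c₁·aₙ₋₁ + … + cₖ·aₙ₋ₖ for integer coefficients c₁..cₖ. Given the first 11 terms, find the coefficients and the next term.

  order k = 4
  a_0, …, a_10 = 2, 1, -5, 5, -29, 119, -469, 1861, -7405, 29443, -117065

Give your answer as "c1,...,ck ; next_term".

-3,3,-3,2 ; 465461

  a_4 = -3·5 + 3·-5 + -3·1 + 2·2 = -29
  a_5 = -3·-29 + 3·5 + -3·-5 + 2·1 = 119
  a_6 = -3·119 + 3·-29 + -3·5 + 2·-5 = -469
  a_7 = -3·-469 + 3·119 + -3·-29 + 2·5 = 1861
  a_8 = -3·1861 + 3·-469 + -3·119 + 2·-29 = -7405
  a_9 = -3·-7405 + 3·1861 + -3·-469 + 2·119 = 29443
  a_10 = -3·29443 + 3·-7405 + -3·1861 + 2·-469 = -117065
  a_11 = -3·-117065 + 3·29443 + -3·-7405 + 2·1861 = 465461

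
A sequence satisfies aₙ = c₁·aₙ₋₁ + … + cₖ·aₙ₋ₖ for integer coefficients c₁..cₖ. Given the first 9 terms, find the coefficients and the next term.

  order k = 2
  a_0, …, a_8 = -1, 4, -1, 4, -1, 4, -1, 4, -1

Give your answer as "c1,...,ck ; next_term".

0,1 ; 4

  a_2 = 0·4 + 1·-1 = -1
  a_3 = 0·-1 + 1·4 = 4
  a_4 = 0·4 + 1·-1 = -1
  a_5 = 0·-1 + 1·4 = 4
  a_6 = 0·4 + 1·-1 = -1
  a_7 = 0·-1 + 1·4 = 4
  a_8 = 0·4 + 1·-1 = -1
  a_9 = 0·-1 + 1·4 = 4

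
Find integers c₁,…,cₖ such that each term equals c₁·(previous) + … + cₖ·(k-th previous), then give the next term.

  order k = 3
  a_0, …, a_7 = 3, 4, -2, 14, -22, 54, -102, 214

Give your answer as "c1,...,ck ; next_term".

-2,1,2 ; -422

  a_3 = -2·-2 + 1·4 + 2·3 = 14
  a_4 = -2·14 + 1·-2 + 2·4 = -22
  a_5 = -2·-22 + 1·14 + 2·-2 = 54
  a_6 = -2·54 + 1·-22 + 2·14 = -102
  a_7 = -2·-102 + 1·54 + 2·-22 = 214
  a_8 = -2·214 + 1·-102 + 2·54 = -422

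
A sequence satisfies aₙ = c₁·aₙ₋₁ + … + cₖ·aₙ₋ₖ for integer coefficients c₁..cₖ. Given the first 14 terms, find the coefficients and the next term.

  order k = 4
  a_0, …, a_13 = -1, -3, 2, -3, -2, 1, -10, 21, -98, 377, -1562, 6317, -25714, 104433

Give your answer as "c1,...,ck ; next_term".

-4,1,4,4 ; -424426

  a_4 = -4·-3 + 1·2 + 4·-3 + 4·-1 = -2
  a_5 = -4·-2 + 1·-3 + 4·2 + 4·-3 = 1
  a_6 = -4·1 + 1·-2 + 4·-3 + 4·2 = -10
  a_7 = -4·-10 + 1·1 + 4·-2 + 4·-3 = 21
  a_8 = -4·21 + 1·-10 + 4·1 + 4·-2 = -98
  a_9 = -4·-98 + 1·21 + 4·-10 + 4·1 = 377
  a_10 = -4·377 + 1·-98 + 4·21 + 4·-10 = -1562
  a_11 = -4·-1562 + 1·377 + 4·-98 + 4·21 = 6317
  a_12 = -4·6317 + 1·-1562 + 4·377 + 4·-98 = -25714
  a_13 = -4·-25714 + 1·6317 + 4·-1562 + 4·377 = 104433
  a_14 = -4·104433 + 1·-25714 + 4·6317 + 4·-1562 = -424426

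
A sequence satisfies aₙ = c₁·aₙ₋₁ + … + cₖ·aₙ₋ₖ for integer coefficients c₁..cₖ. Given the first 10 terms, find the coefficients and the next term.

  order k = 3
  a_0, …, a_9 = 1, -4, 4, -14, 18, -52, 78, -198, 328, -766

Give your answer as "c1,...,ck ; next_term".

  a_3 = -1·4 + 3·-4 + 2·1 = -14
  a_4 = -1·-14 + 3·4 + 2·-4 = 18
  a_5 = -1·18 + 3·-14 + 2·4 = -52
  a_6 = -1·-52 + 3·18 + 2·-14 = 78
  a_7 = -1·78 + 3·-52 + 2·18 = -198
  a_8 = -1·-198 + 3·78 + 2·-52 = 328
  a_9 = -1·328 + 3·-198 + 2·78 = -766
  a_10 = -1·-766 + 3·328 + 2·-198 = 1354

-1,3,2 ; 1354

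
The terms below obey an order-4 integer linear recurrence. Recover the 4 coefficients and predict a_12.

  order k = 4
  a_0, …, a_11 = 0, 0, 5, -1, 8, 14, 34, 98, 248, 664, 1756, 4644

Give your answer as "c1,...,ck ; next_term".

  a_4 = 2·-1 + 2·5 + 0·0 + -2·0 = 8
  a_5 = 2·8 + 2·-1 + 0·5 + -2·0 = 14
  a_6 = 2·14 + 2·8 + 0·-1 + -2·5 = 34
  a_7 = 2·34 + 2·14 + 0·8 + -2·-1 = 98
  a_8 = 2·98 + 2·34 + 0·14 + -2·8 = 248
  a_9 = 2·248 + 2·98 + 0·34 + -2·14 = 664
  a_10 = 2·664 + 2·248 + 0·98 + -2·34 = 1756
  a_11 = 2·1756 + 2·664 + 0·248 + -2·98 = 4644
  a_12 = 2·4644 + 2·1756 + 0·664 + -2·248 = 12304

2,2,0,-2 ; 12304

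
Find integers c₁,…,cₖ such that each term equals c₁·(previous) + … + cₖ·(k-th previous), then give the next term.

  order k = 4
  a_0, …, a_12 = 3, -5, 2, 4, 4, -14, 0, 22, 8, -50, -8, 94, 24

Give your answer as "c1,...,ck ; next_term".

0,-1,0,2 ; -194

  a_4 = 0·4 + -1·2 + 0·-5 + 2·3 = 4
  a_5 = 0·4 + -1·4 + 0·2 + 2·-5 = -14
  a_6 = 0·-14 + -1·4 + 0·4 + 2·2 = 0
  a_7 = 0·0 + -1·-14 + 0·4 + 2·4 = 22
  a_8 = 0·22 + -1·0 + 0·-14 + 2·4 = 8
  a_9 = 0·8 + -1·22 + 0·0 + 2·-14 = -50
  a_10 = 0·-50 + -1·8 + 0·22 + 2·0 = -8
  a_11 = 0·-8 + -1·-50 + 0·8 + 2·22 = 94
  a_12 = 0·94 + -1·-8 + 0·-50 + 2·8 = 24
  a_13 = 0·24 + -1·94 + 0·-8 + 2·-50 = -194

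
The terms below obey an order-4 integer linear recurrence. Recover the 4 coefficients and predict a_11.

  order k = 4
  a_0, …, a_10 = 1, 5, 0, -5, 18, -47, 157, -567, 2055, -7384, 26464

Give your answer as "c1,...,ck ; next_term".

  a_4 = -4·-5 + -2·0 + -1·5 + 3·1 = 18
  a_5 = -4·18 + -2·-5 + -1·0 + 3·5 = -47
  a_6 = -4·-47 + -2·18 + -1·-5 + 3·0 = 157
  a_7 = -4·157 + -2·-47 + -1·18 + 3·-5 = -567
  a_8 = -4·-567 + -2·157 + -1·-47 + 3·18 = 2055
  a_9 = -4·2055 + -2·-567 + -1·157 + 3·-47 = -7384
  a_10 = -4·-7384 + -2·2055 + -1·-567 + 3·157 = 26464
  a_11 = -4·26464 + -2·-7384 + -1·2055 + 3·-567 = -94844

-4,-2,-1,3 ; -94844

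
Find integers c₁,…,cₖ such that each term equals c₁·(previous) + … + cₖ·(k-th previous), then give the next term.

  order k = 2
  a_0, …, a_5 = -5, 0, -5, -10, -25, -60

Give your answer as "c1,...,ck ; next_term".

  a_2 = 2·0 + 1·-5 = -5
  a_3 = 2·-5 + 1·0 = -10
  a_4 = 2·-10 + 1·-5 = -25
  a_5 = 2·-25 + 1·-10 = -60
  a_6 = 2·-60 + 1·-25 = -145

2,1 ; -145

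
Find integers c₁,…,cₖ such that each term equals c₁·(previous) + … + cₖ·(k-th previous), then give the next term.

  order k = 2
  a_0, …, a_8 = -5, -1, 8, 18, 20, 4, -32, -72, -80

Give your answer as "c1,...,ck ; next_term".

  a_2 = 2·-1 + -2·-5 = 8
  a_3 = 2·8 + -2·-1 = 18
  a_4 = 2·18 + -2·8 = 20
  a_5 = 2·20 + -2·18 = 4
  a_6 = 2·4 + -2·20 = -32
  a_7 = 2·-32 + -2·4 = -72
  a_8 = 2·-72 + -2·-32 = -80
  a_9 = 2·-80 + -2·-72 = -16

2,-2 ; -16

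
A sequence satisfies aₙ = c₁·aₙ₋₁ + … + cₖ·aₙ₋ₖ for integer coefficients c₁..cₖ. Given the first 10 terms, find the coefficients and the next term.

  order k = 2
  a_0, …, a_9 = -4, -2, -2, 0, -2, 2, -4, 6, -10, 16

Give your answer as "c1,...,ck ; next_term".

-1,1 ; -26

  a_2 = -1·-2 + 1·-4 = -2
  a_3 = -1·-2 + 1·-2 = 0
  a_4 = -1·0 + 1·-2 = -2
  a_5 = -1·-2 + 1·0 = 2
  a_6 = -1·2 + 1·-2 = -4
  a_7 = -1·-4 + 1·2 = 6
  a_8 = -1·6 + 1·-4 = -10
  a_9 = -1·-10 + 1·6 = 16
  a_10 = -1·16 + 1·-10 = -26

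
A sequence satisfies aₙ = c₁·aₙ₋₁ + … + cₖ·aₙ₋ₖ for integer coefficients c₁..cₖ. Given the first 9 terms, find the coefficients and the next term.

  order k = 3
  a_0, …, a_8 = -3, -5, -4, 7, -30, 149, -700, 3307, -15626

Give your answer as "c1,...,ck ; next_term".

-4,3,-2 ; 73825

  a_3 = -4·-4 + 3·-5 + -2·-3 = 7
  a_4 = -4·7 + 3·-4 + -2·-5 = -30
  a_5 = -4·-30 + 3·7 + -2·-4 = 149
  a_6 = -4·149 + 3·-30 + -2·7 = -700
  a_7 = -4·-700 + 3·149 + -2·-30 = 3307
  a_8 = -4·3307 + 3·-700 + -2·149 = -15626
  a_9 = -4·-15626 + 3·3307 + -2·-700 = 73825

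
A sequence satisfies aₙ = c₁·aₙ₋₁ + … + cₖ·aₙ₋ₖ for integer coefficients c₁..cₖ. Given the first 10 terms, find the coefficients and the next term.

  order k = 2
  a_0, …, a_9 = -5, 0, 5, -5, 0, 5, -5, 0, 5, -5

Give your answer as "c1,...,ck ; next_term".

-1,-1 ; 0

  a_2 = -1·0 + -1·-5 = 5
  a_3 = -1·5 + -1·0 = -5
  a_4 = -1·-5 + -1·5 = 0
  a_5 = -1·0 + -1·-5 = 5
  a_6 = -1·5 + -1·0 = -5
  a_7 = -1·-5 + -1·5 = 0
  a_8 = -1·0 + -1·-5 = 5
  a_9 = -1·5 + -1·0 = -5
  a_10 = -1·-5 + -1·5 = 0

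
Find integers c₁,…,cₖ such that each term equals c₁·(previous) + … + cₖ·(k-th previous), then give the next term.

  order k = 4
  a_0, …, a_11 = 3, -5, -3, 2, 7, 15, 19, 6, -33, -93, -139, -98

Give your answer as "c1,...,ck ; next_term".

  a_4 = 2·2 + -2·-3 + 0·-5 + -1·3 = 7
  a_5 = 2·7 + -2·2 + 0·-3 + -1·-5 = 15
  a_6 = 2·15 + -2·7 + 0·2 + -1·-3 = 19
  a_7 = 2·19 + -2·15 + 0·7 + -1·2 = 6
  a_8 = 2·6 + -2·19 + 0·15 + -1·7 = -33
  a_9 = 2·-33 + -2·6 + 0·19 + -1·15 = -93
  a_10 = 2·-93 + -2·-33 + 0·6 + -1·19 = -139
  a_11 = 2·-139 + -2·-93 + 0·-33 + -1·6 = -98
  a_12 = 2·-98 + -2·-139 + 0·-93 + -1·-33 = 115

2,-2,0,-1 ; 115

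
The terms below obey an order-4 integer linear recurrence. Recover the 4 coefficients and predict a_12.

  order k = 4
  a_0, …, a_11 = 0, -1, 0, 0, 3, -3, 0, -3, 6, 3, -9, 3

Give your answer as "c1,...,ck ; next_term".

  a_4 = -2·0 + -2·0 + -3·-1 + -3·0 = 3
  a_5 = -2·3 + -2·0 + -3·0 + -3·-1 = -3
  a_6 = -2·-3 + -2·3 + -3·0 + -3·0 = 0
  a_7 = -2·0 + -2·-3 + -3·3 + -3·0 = -3
  a_8 = -2·-3 + -2·0 + -3·-3 + -3·3 = 6
  a_9 = -2·6 + -2·-3 + -3·0 + -3·-3 = 3
  a_10 = -2·3 + -2·6 + -3·-3 + -3·0 = -9
  a_11 = -2·-9 + -2·3 + -3·6 + -3·-3 = 3
  a_12 = -2·3 + -2·-9 + -3·3 + -3·6 = -15

-2,-2,-3,-3 ; -15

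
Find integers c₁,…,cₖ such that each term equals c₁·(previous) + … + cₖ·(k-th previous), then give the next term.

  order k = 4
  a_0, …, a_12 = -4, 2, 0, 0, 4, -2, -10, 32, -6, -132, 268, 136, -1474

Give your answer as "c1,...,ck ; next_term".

  a_4 = -1·0 + -3·0 + 4·2 + 1·-4 = 4
  a_5 = -1·4 + -3·0 + 4·0 + 1·2 = -2
  a_6 = -1·-2 + -3·4 + 4·0 + 1·0 = -10
  a_7 = -1·-10 + -3·-2 + 4·4 + 1·0 = 32
  a_8 = -1·32 + -3·-10 + 4·-2 + 1·4 = -6
  a_9 = -1·-6 + -3·32 + 4·-10 + 1·-2 = -132
  a_10 = -1·-132 + -3·-6 + 4·32 + 1·-10 = 268
  a_11 = -1·268 + -3·-132 + 4·-6 + 1·32 = 136
  a_12 = -1·136 + -3·268 + 4·-132 + 1·-6 = -1474
  a_13 = -1·-1474 + -3·136 + 4·268 + 1·-132 = 2006

-1,-3,4,1 ; 2006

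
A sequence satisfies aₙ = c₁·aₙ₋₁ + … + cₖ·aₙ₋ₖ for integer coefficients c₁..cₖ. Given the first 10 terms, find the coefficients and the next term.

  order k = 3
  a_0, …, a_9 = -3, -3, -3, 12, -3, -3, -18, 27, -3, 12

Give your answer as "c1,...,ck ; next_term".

-1,-1,-2 ; -63

  a_3 = -1·-3 + -1·-3 + -2·-3 = 12
  a_4 = -1·12 + -1·-3 + -2·-3 = -3
  a_5 = -1·-3 + -1·12 + -2·-3 = -3
  a_6 = -1·-3 + -1·-3 + -2·12 = -18
  a_7 = -1·-18 + -1·-3 + -2·-3 = 27
  a_8 = -1·27 + -1·-18 + -2·-3 = -3
  a_9 = -1·-3 + -1·27 + -2·-18 = 12
  a_10 = -1·12 + -1·-3 + -2·27 = -63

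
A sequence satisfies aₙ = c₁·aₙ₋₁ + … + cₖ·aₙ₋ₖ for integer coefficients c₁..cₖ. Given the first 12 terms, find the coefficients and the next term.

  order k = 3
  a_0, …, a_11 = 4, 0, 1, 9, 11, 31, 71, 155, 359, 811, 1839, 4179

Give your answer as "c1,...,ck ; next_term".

  a_3 = 1·1 + 2·0 + 2·4 = 9
  a_4 = 1·9 + 2·1 + 2·0 = 11
  a_5 = 1·11 + 2·9 + 2·1 = 31
  a_6 = 1·31 + 2·11 + 2·9 = 71
  a_7 = 1·71 + 2·31 + 2·11 = 155
  a_8 = 1·155 + 2·71 + 2·31 = 359
  a_9 = 1·359 + 2·155 + 2·71 = 811
  a_10 = 1·811 + 2·359 + 2·155 = 1839
  a_11 = 1·1839 + 2·811 + 2·359 = 4179
  a_12 = 1·4179 + 2·1839 + 2·811 = 9479

1,2,2 ; 9479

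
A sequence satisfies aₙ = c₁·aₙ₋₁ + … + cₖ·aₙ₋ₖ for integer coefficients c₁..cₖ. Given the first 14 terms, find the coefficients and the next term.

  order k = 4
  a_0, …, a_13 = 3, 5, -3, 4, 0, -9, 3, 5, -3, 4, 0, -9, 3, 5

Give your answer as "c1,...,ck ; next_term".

  a_4 = 0·4 + -1·-3 + 0·5 + -1·3 = 0
  a_5 = 0·0 + -1·4 + 0·-3 + -1·5 = -9
  a_6 = 0·-9 + -1·0 + 0·4 + -1·-3 = 3
  a_7 = 0·3 + -1·-9 + 0·0 + -1·4 = 5
  a_8 = 0·5 + -1·3 + 0·-9 + -1·0 = -3
  a_9 = 0·-3 + -1·5 + 0·3 + -1·-9 = 4
  a_10 = 0·4 + -1·-3 + 0·5 + -1·3 = 0
  a_11 = 0·0 + -1·4 + 0·-3 + -1·5 = -9
  a_12 = 0·-9 + -1·0 + 0·4 + -1·-3 = 3
  a_13 = 0·3 + -1·-9 + 0·0 + -1·4 = 5
  a_14 = 0·5 + -1·3 + 0·-9 + -1·0 = -3

0,-1,0,-1 ; -3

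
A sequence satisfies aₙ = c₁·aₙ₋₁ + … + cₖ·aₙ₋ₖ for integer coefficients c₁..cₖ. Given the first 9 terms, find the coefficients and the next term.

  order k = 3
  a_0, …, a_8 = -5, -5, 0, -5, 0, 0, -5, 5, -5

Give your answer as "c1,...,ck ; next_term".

-1,0,1 ; 0

  a_3 = -1·0 + 0·-5 + 1·-5 = -5
  a_4 = -1·-5 + 0·0 + 1·-5 = 0
  a_5 = -1·0 + 0·-5 + 1·0 = 0
  a_6 = -1·0 + 0·0 + 1·-5 = -5
  a_7 = -1·-5 + 0·0 + 1·0 = 5
  a_8 = -1·5 + 0·-5 + 1·0 = -5
  a_9 = -1·-5 + 0·5 + 1·-5 = 0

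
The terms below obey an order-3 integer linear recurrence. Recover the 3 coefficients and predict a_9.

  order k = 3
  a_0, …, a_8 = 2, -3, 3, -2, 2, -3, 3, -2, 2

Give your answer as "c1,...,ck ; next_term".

-1,-1,-1 ; -3

  a_3 = -1·3 + -1·-3 + -1·2 = -2
  a_4 = -1·-2 + -1·3 + -1·-3 = 2
  a_5 = -1·2 + -1·-2 + -1·3 = -3
  a_6 = -1·-3 + -1·2 + -1·-2 = 3
  a_7 = -1·3 + -1·-3 + -1·2 = -2
  a_8 = -1·-2 + -1·3 + -1·-3 = 2
  a_9 = -1·2 + -1·-2 + -1·3 = -3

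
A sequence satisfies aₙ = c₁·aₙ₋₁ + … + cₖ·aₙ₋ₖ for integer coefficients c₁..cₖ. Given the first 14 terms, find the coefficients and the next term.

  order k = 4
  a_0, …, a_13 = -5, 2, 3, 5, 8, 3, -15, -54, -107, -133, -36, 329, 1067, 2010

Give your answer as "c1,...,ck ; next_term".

2,-1,-2,-1 ; 2331

  a_4 = 2·5 + -1·3 + -2·2 + -1·-5 = 8
  a_5 = 2·8 + -1·5 + -2·3 + -1·2 = 3
  a_6 = 2·3 + -1·8 + -2·5 + -1·3 = -15
  a_7 = 2·-15 + -1·3 + -2·8 + -1·5 = -54
  a_8 = 2·-54 + -1·-15 + -2·3 + -1·8 = -107
  a_9 = 2·-107 + -1·-54 + -2·-15 + -1·3 = -133
  a_10 = 2·-133 + -1·-107 + -2·-54 + -1·-15 = -36
  a_11 = 2·-36 + -1·-133 + -2·-107 + -1·-54 = 329
  a_12 = 2·329 + -1·-36 + -2·-133 + -1·-107 = 1067
  a_13 = 2·1067 + -1·329 + -2·-36 + -1·-133 = 2010
  a_14 = 2·2010 + -1·1067 + -2·329 + -1·-36 = 2331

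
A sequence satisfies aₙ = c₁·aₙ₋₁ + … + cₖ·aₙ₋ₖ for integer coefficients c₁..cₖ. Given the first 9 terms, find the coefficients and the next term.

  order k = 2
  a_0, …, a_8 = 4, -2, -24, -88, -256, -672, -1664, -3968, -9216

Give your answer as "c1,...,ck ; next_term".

4,-4 ; -20992

  a_2 = 4·-2 + -4·4 = -24
  a_3 = 4·-24 + -4·-2 = -88
  a_4 = 4·-88 + -4·-24 = -256
  a_5 = 4·-256 + -4·-88 = -672
  a_6 = 4·-672 + -4·-256 = -1664
  a_7 = 4·-1664 + -4·-672 = -3968
  a_8 = 4·-3968 + -4·-1664 = -9216
  a_9 = 4·-9216 + -4·-3968 = -20992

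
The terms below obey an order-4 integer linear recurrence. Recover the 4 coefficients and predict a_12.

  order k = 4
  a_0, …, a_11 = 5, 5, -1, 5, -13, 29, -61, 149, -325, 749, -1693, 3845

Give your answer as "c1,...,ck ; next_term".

0,3,-4,2 ; -8725

  a_4 = 0·5 + 3·-1 + -4·5 + 2·5 = -13
  a_5 = 0·-13 + 3·5 + -4·-1 + 2·5 = 29
  a_6 = 0·29 + 3·-13 + -4·5 + 2·-1 = -61
  a_7 = 0·-61 + 3·29 + -4·-13 + 2·5 = 149
  a_8 = 0·149 + 3·-61 + -4·29 + 2·-13 = -325
  a_9 = 0·-325 + 3·149 + -4·-61 + 2·29 = 749
  a_10 = 0·749 + 3·-325 + -4·149 + 2·-61 = -1693
  a_11 = 0·-1693 + 3·749 + -4·-325 + 2·149 = 3845
  a_12 = 0·3845 + 3·-1693 + -4·749 + 2·-325 = -8725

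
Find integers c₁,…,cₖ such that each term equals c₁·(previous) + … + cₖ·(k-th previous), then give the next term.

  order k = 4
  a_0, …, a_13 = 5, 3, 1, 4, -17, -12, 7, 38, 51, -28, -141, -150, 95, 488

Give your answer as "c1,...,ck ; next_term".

0,-1,-2,-2 ; 487

  a_4 = 0·4 + -1·1 + -2·3 + -2·5 = -17
  a_5 = 0·-17 + -1·4 + -2·1 + -2·3 = -12
  a_6 = 0·-12 + -1·-17 + -2·4 + -2·1 = 7
  a_7 = 0·7 + -1·-12 + -2·-17 + -2·4 = 38
  a_8 = 0·38 + -1·7 + -2·-12 + -2·-17 = 51
  a_9 = 0·51 + -1·38 + -2·7 + -2·-12 = -28
  a_10 = 0·-28 + -1·51 + -2·38 + -2·7 = -141
  a_11 = 0·-141 + -1·-28 + -2·51 + -2·38 = -150
  a_12 = 0·-150 + -1·-141 + -2·-28 + -2·51 = 95
  a_13 = 0·95 + -1·-150 + -2·-141 + -2·-28 = 488
  a_14 = 0·488 + -1·95 + -2·-150 + -2·-141 = 487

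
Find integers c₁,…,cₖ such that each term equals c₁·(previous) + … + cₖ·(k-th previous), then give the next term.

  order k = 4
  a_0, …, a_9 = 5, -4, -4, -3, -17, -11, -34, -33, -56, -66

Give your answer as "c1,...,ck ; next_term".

1,2,-1,-2 ; -77

  a_4 = 1·-3 + 2·-4 + -1·-4 + -2·5 = -17
  a_5 = 1·-17 + 2·-3 + -1·-4 + -2·-4 = -11
  a_6 = 1·-11 + 2·-17 + -1·-3 + -2·-4 = -34
  a_7 = 1·-34 + 2·-11 + -1·-17 + -2·-3 = -33
  a_8 = 1·-33 + 2·-34 + -1·-11 + -2·-17 = -56
  a_9 = 1·-56 + 2·-33 + -1·-34 + -2·-11 = -66
  a_10 = 1·-66 + 2·-56 + -1·-33 + -2·-34 = -77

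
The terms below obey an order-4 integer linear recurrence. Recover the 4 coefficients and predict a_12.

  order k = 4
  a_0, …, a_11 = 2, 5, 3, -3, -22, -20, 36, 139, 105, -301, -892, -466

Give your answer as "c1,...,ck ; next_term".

  a_4 = 1·-3 + -2·3 + -3·5 + 1·2 = -22
  a_5 = 1·-22 + -2·-3 + -3·3 + 1·5 = -20
  a_6 = 1·-20 + -2·-22 + -3·-3 + 1·3 = 36
  a_7 = 1·36 + -2·-20 + -3·-22 + 1·-3 = 139
  a_8 = 1·139 + -2·36 + -3·-20 + 1·-22 = 105
  a_9 = 1·105 + -2·139 + -3·36 + 1·-20 = -301
  a_10 = 1·-301 + -2·105 + -3·139 + 1·36 = -892
  a_11 = 1·-892 + -2·-301 + -3·105 + 1·139 = -466
  a_12 = 1·-466 + -2·-892 + -3·-301 + 1·105 = 2326

1,-2,-3,1 ; 2326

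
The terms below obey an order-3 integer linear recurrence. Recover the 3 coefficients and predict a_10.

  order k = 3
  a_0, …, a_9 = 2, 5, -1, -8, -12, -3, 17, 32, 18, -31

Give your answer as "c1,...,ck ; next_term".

  a_3 = 1·-1 + -1·5 + -1·2 = -8
  a_4 = 1·-8 + -1·-1 + -1·5 = -12
  a_5 = 1·-12 + -1·-8 + -1·-1 = -3
  a_6 = 1·-3 + -1·-12 + -1·-8 = 17
  a_7 = 1·17 + -1·-3 + -1·-12 = 32
  a_8 = 1·32 + -1·17 + -1·-3 = 18
  a_9 = 1·18 + -1·32 + -1·17 = -31
  a_10 = 1·-31 + -1·18 + -1·32 = -81

1,-1,-1 ; -81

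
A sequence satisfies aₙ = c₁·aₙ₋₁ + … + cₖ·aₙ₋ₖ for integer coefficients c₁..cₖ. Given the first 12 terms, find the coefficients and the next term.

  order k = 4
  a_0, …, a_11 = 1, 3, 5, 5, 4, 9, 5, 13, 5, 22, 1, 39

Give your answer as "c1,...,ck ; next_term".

  a_4 = -1·5 + 1·5 + 1·3 + 1·1 = 4
  a_5 = -1·4 + 1·5 + 1·5 + 1·3 = 9
  a_6 = -1·9 + 1·4 + 1·5 + 1·5 = 5
  a_7 = -1·5 + 1·9 + 1·4 + 1·5 = 13
  a_8 = -1·13 + 1·5 + 1·9 + 1·4 = 5
  a_9 = -1·5 + 1·13 + 1·5 + 1·9 = 22
  a_10 = -1·22 + 1·5 + 1·13 + 1·5 = 1
  a_11 = -1·1 + 1·22 + 1·5 + 1·13 = 39
  a_12 = -1·39 + 1·1 + 1·22 + 1·5 = -11

-1,1,1,1 ; -11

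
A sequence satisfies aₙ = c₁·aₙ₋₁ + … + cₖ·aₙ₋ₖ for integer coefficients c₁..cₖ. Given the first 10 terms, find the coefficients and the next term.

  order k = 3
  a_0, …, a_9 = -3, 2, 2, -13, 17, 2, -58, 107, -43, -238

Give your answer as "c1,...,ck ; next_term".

  a_3 = -1·2 + -1·2 + 3·-3 = -13
  a_4 = -1·-13 + -1·2 + 3·2 = 17
  a_5 = -1·17 + -1·-13 + 3·2 = 2
  a_6 = -1·2 + -1·17 + 3·-13 = -58
  a_7 = -1·-58 + -1·2 + 3·17 = 107
  a_8 = -1·107 + -1·-58 + 3·2 = -43
  a_9 = -1·-43 + -1·107 + 3·-58 = -238
  a_10 = -1·-238 + -1·-43 + 3·107 = 602

-1,-1,3 ; 602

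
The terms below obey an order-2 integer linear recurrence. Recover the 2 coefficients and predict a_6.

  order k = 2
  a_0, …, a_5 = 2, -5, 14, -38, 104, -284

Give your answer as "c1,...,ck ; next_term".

  a_2 = -2·-5 + 2·2 = 14
  a_3 = -2·14 + 2·-5 = -38
  a_4 = -2·-38 + 2·14 = 104
  a_5 = -2·104 + 2·-38 = -284
  a_6 = -2·-284 + 2·104 = 776

-2,2 ; 776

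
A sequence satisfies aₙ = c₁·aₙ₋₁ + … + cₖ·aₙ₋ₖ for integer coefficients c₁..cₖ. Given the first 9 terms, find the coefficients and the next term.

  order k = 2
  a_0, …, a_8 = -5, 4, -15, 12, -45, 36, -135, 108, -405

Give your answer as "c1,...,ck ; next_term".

  a_2 = 0·4 + 3·-5 = -15
  a_3 = 0·-15 + 3·4 = 12
  a_4 = 0·12 + 3·-15 = -45
  a_5 = 0·-45 + 3·12 = 36
  a_6 = 0·36 + 3·-45 = -135
  a_7 = 0·-135 + 3·36 = 108
  a_8 = 0·108 + 3·-135 = -405
  a_9 = 0·-405 + 3·108 = 324

0,3 ; 324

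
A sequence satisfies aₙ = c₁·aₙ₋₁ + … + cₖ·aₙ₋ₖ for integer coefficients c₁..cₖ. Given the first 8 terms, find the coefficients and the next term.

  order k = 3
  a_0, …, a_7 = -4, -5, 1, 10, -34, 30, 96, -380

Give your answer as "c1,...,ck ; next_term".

  a_3 = -2·1 + -4·-5 + 2·-4 = 10
  a_4 = -2·10 + -4·1 + 2·-5 = -34
  a_5 = -2·-34 + -4·10 + 2·1 = 30
  a_6 = -2·30 + -4·-34 + 2·10 = 96
  a_7 = -2·96 + -4·30 + 2·-34 = -380
  a_8 = -2·-380 + -4·96 + 2·30 = 436

-2,-4,2 ; 436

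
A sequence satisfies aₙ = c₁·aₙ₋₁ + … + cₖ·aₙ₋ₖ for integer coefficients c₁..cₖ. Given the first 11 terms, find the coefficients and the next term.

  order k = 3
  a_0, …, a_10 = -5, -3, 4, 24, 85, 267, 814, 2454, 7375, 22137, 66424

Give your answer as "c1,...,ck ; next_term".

3,1,-3 ; 199284

  a_3 = 3·4 + 1·-3 + -3·-5 = 24
  a_4 = 3·24 + 1·4 + -3·-3 = 85
  a_5 = 3·85 + 1·24 + -3·4 = 267
  a_6 = 3·267 + 1·85 + -3·24 = 814
  a_7 = 3·814 + 1·267 + -3·85 = 2454
  a_8 = 3·2454 + 1·814 + -3·267 = 7375
  a_9 = 3·7375 + 1·2454 + -3·814 = 22137
  a_10 = 3·22137 + 1·7375 + -3·2454 = 66424
  a_11 = 3·66424 + 1·22137 + -3·7375 = 199284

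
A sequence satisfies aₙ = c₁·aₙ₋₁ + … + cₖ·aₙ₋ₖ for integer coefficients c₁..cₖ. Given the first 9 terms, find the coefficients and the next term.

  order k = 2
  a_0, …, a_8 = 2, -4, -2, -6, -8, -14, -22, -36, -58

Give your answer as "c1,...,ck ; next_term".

1,1 ; -94

  a_2 = 1·-4 + 1·2 = -2
  a_3 = 1·-2 + 1·-4 = -6
  a_4 = 1·-6 + 1·-2 = -8
  a_5 = 1·-8 + 1·-6 = -14
  a_6 = 1·-14 + 1·-8 = -22
  a_7 = 1·-22 + 1·-14 = -36
  a_8 = 1·-36 + 1·-22 = -58
  a_9 = 1·-58 + 1·-36 = -94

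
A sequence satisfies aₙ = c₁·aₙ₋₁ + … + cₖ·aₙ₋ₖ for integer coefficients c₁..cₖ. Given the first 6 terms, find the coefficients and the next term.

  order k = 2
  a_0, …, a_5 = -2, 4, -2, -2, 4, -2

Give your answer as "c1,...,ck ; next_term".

  a_2 = -1·4 + -1·-2 = -2
  a_3 = -1·-2 + -1·4 = -2
  a_4 = -1·-2 + -1·-2 = 4
  a_5 = -1·4 + -1·-2 = -2
  a_6 = -1·-2 + -1·4 = -2

-1,-1 ; -2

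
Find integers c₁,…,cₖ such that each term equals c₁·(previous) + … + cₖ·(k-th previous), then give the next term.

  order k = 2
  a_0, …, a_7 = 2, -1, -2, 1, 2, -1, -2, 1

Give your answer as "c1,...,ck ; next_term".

  a_2 = 0·-1 + -1·2 = -2
  a_3 = 0·-2 + -1·-1 = 1
  a_4 = 0·1 + -1·-2 = 2
  a_5 = 0·2 + -1·1 = -1
  a_6 = 0·-1 + -1·2 = -2
  a_7 = 0·-2 + -1·-1 = 1
  a_8 = 0·1 + -1·-2 = 2

0,-1 ; 2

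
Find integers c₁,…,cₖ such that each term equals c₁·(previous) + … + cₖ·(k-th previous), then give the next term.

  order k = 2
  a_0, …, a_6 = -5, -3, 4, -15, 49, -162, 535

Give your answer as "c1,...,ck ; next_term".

  a_2 = -3·-3 + 1·-5 = 4
  a_3 = -3·4 + 1·-3 = -15
  a_4 = -3·-15 + 1·4 = 49
  a_5 = -3·49 + 1·-15 = -162
  a_6 = -3·-162 + 1·49 = 535
  a_7 = -3·535 + 1·-162 = -1767

-3,1 ; -1767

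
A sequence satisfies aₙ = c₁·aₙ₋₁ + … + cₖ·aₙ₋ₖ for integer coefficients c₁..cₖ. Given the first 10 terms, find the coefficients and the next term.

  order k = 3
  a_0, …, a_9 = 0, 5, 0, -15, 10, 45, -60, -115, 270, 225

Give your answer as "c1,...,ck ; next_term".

0,-3,2 ; -1040

  a_3 = 0·0 + -3·5 + 2·0 = -15
  a_4 = 0·-15 + -3·0 + 2·5 = 10
  a_5 = 0·10 + -3·-15 + 2·0 = 45
  a_6 = 0·45 + -3·10 + 2·-15 = -60
  a_7 = 0·-60 + -3·45 + 2·10 = -115
  a_8 = 0·-115 + -3·-60 + 2·45 = 270
  a_9 = 0·270 + -3·-115 + 2·-60 = 225
  a_10 = 0·225 + -3·270 + 2·-115 = -1040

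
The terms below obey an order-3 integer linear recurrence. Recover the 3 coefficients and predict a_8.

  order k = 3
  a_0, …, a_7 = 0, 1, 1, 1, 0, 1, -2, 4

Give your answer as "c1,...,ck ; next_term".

-1,2,-1 ; -9

  a_3 = -1·1 + 2·1 + -1·0 = 1
  a_4 = -1·1 + 2·1 + -1·1 = 0
  a_5 = -1·0 + 2·1 + -1·1 = 1
  a_6 = -1·1 + 2·0 + -1·1 = -2
  a_7 = -1·-2 + 2·1 + -1·0 = 4
  a_8 = -1·4 + 2·-2 + -1·1 = -9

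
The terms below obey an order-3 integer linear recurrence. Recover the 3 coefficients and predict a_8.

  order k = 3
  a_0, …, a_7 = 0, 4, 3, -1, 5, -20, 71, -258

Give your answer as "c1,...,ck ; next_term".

-3,2,-1 ; 936

  a_3 = -3·3 + 2·4 + -1·0 = -1
  a_4 = -3·-1 + 2·3 + -1·4 = 5
  a_5 = -3·5 + 2·-1 + -1·3 = -20
  a_6 = -3·-20 + 2·5 + -1·-1 = 71
  a_7 = -3·71 + 2·-20 + -1·5 = -258
  a_8 = -3·-258 + 2·71 + -1·-20 = 936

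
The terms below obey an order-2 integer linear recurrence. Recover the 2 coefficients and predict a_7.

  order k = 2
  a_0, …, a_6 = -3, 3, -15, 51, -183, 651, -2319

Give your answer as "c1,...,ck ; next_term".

-3,2 ; 8259

  a_2 = -3·3 + 2·-3 = -15
  a_3 = -3·-15 + 2·3 = 51
  a_4 = -3·51 + 2·-15 = -183
  a_5 = -3·-183 + 2·51 = 651
  a_6 = -3·651 + 2·-183 = -2319
  a_7 = -3·-2319 + 2·651 = 8259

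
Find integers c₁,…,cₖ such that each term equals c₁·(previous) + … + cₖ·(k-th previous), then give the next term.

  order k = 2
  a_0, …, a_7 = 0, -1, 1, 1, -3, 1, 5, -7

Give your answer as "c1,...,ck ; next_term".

-1,-2 ; -3

  a_2 = -1·-1 + -2·0 = 1
  a_3 = -1·1 + -2·-1 = 1
  a_4 = -1·1 + -2·1 = -3
  a_5 = -1·-3 + -2·1 = 1
  a_6 = -1·1 + -2·-3 = 5
  a_7 = -1·5 + -2·1 = -7
  a_8 = -1·-7 + -2·5 = -3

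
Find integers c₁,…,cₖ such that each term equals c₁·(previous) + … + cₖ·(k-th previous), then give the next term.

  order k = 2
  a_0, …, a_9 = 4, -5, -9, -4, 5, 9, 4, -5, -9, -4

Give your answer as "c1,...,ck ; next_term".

1,-1 ; 5

  a_2 = 1·-5 + -1·4 = -9
  a_3 = 1·-9 + -1·-5 = -4
  a_4 = 1·-4 + -1·-9 = 5
  a_5 = 1·5 + -1·-4 = 9
  a_6 = 1·9 + -1·5 = 4
  a_7 = 1·4 + -1·9 = -5
  a_8 = 1·-5 + -1·4 = -9
  a_9 = 1·-9 + -1·-5 = -4
  a_10 = 1·-4 + -1·-9 = 5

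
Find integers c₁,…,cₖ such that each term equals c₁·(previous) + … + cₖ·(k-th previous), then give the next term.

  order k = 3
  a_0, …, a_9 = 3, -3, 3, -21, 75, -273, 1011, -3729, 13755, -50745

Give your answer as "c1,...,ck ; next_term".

-3,2,-2 ; 187203

  a_3 = -3·3 + 2·-3 + -2·3 = -21
  a_4 = -3·-21 + 2·3 + -2·-3 = 75
  a_5 = -3·75 + 2·-21 + -2·3 = -273
  a_6 = -3·-273 + 2·75 + -2·-21 = 1011
  a_7 = -3·1011 + 2·-273 + -2·75 = -3729
  a_8 = -3·-3729 + 2·1011 + -2·-273 = 13755
  a_9 = -3·13755 + 2·-3729 + -2·1011 = -50745
  a_10 = -3·-50745 + 2·13755 + -2·-3729 = 187203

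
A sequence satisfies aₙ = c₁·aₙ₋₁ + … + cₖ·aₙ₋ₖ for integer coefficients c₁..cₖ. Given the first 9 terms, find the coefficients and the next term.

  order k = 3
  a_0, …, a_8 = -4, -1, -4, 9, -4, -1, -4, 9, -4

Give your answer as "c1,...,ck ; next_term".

  a_3 = -1·-4 + -1·-1 + -1·-4 = 9
  a_4 = -1·9 + -1·-4 + -1·-1 = -4
  a_5 = -1·-4 + -1·9 + -1·-4 = -1
  a_6 = -1·-1 + -1·-4 + -1·9 = -4
  a_7 = -1·-4 + -1·-1 + -1·-4 = 9
  a_8 = -1·9 + -1·-4 + -1·-1 = -4
  a_9 = -1·-4 + -1·9 + -1·-4 = -1

-1,-1,-1 ; -1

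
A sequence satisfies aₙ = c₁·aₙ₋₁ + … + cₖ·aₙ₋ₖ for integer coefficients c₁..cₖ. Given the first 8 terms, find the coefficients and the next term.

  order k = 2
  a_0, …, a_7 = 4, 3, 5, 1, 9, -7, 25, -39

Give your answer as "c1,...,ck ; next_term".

-1,2 ; 89

  a_2 = -1·3 + 2·4 = 5
  a_3 = -1·5 + 2·3 = 1
  a_4 = -1·1 + 2·5 = 9
  a_5 = -1·9 + 2·1 = -7
  a_6 = -1·-7 + 2·9 = 25
  a_7 = -1·25 + 2·-7 = -39
  a_8 = -1·-39 + 2·25 = 89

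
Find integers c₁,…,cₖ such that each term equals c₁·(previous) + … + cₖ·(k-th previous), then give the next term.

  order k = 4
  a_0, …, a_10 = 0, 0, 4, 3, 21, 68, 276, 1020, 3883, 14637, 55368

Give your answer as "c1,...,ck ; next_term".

3,3,-1,3 ; 209192

  a_4 = 3·3 + 3·4 + -1·0 + 3·0 = 21
  a_5 = 3·21 + 3·3 + -1·4 + 3·0 = 68
  a_6 = 3·68 + 3·21 + -1·3 + 3·4 = 276
  a_7 = 3·276 + 3·68 + -1·21 + 3·3 = 1020
  a_8 = 3·1020 + 3·276 + -1·68 + 3·21 = 3883
  a_9 = 3·3883 + 3·1020 + -1·276 + 3·68 = 14637
  a_10 = 3·14637 + 3·3883 + -1·1020 + 3·276 = 55368
  a_11 = 3·55368 + 3·14637 + -1·3883 + 3·1020 = 209192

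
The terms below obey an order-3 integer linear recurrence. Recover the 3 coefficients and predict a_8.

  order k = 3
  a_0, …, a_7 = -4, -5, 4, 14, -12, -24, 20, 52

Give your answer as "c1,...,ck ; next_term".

  a_3 = -1·4 + -2·-5 + -2·-4 = 14
  a_4 = -1·14 + -2·4 + -2·-5 = -12
  a_5 = -1·-12 + -2·14 + -2·4 = -24
  a_6 = -1·-24 + -2·-12 + -2·14 = 20
  a_7 = -1·20 + -2·-24 + -2·-12 = 52
  a_8 = -1·52 + -2·20 + -2·-24 = -44

-1,-2,-2 ; -44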